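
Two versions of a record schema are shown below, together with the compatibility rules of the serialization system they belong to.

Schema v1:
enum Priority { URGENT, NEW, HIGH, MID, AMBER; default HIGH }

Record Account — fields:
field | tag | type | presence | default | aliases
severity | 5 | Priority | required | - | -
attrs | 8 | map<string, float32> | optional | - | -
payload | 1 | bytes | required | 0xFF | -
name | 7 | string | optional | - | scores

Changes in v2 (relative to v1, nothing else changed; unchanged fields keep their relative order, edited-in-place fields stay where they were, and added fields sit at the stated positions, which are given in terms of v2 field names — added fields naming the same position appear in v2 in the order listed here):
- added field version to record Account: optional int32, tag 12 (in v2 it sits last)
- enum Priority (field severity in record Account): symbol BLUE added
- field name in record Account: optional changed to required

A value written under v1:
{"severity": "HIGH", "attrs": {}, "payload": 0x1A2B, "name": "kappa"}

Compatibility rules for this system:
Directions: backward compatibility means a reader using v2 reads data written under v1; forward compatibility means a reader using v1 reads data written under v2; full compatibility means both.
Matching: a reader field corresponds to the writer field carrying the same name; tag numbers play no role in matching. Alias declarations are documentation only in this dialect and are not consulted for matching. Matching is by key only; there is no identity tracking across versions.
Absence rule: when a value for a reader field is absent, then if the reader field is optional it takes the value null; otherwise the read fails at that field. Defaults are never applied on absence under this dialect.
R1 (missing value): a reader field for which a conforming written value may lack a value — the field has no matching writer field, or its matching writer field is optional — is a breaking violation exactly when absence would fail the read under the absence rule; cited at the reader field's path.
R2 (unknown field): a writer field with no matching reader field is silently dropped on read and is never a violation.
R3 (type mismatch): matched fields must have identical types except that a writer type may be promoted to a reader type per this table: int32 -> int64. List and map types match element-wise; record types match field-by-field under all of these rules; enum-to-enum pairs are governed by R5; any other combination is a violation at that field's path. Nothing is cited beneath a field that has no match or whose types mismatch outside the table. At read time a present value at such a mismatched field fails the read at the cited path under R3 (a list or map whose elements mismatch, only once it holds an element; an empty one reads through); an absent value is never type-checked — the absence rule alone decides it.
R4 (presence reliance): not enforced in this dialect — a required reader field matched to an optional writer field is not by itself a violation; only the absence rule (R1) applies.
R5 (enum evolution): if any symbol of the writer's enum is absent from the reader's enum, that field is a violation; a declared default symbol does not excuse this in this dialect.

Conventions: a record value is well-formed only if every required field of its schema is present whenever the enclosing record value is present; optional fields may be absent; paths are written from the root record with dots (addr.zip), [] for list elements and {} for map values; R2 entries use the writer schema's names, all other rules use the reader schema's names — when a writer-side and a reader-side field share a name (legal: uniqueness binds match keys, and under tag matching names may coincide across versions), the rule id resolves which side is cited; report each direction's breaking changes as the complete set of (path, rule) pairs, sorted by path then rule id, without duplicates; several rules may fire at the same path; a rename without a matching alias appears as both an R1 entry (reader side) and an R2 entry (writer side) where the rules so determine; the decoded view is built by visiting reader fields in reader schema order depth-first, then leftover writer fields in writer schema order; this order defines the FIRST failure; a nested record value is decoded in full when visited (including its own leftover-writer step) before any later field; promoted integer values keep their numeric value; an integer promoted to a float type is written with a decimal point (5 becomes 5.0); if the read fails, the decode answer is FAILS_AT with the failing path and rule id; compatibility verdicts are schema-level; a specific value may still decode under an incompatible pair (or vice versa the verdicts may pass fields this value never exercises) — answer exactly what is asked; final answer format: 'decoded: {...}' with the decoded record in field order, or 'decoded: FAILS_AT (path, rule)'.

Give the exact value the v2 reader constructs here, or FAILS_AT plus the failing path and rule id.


decoded: {"severity": "HIGH", "attrs": {}, "payload": 0x1A2B, "name": "kappa", "version": null}

the writer's type comes first in each Account pair
decode walk for Account under reader schema v2:
  severity := "HIGH"
  attrs := {}
  payload := 0x1A2B
  name := "kappa"
  version := null (absent, optional -> null)
  => decoded: {"severity": "HIGH", "attrs": {}, "payload": 0x1A2B, "name": "kappa", "version": null}
the rest of the Account diff is inert for this question:
  enum Priority (field severity in record Account): symbol BLUE added -> matters for Account compatibility verdicts, not for this value's decode
  field name in record Account: optional changed to required -> matters for Account compatibility verdicts, not for this value's decode


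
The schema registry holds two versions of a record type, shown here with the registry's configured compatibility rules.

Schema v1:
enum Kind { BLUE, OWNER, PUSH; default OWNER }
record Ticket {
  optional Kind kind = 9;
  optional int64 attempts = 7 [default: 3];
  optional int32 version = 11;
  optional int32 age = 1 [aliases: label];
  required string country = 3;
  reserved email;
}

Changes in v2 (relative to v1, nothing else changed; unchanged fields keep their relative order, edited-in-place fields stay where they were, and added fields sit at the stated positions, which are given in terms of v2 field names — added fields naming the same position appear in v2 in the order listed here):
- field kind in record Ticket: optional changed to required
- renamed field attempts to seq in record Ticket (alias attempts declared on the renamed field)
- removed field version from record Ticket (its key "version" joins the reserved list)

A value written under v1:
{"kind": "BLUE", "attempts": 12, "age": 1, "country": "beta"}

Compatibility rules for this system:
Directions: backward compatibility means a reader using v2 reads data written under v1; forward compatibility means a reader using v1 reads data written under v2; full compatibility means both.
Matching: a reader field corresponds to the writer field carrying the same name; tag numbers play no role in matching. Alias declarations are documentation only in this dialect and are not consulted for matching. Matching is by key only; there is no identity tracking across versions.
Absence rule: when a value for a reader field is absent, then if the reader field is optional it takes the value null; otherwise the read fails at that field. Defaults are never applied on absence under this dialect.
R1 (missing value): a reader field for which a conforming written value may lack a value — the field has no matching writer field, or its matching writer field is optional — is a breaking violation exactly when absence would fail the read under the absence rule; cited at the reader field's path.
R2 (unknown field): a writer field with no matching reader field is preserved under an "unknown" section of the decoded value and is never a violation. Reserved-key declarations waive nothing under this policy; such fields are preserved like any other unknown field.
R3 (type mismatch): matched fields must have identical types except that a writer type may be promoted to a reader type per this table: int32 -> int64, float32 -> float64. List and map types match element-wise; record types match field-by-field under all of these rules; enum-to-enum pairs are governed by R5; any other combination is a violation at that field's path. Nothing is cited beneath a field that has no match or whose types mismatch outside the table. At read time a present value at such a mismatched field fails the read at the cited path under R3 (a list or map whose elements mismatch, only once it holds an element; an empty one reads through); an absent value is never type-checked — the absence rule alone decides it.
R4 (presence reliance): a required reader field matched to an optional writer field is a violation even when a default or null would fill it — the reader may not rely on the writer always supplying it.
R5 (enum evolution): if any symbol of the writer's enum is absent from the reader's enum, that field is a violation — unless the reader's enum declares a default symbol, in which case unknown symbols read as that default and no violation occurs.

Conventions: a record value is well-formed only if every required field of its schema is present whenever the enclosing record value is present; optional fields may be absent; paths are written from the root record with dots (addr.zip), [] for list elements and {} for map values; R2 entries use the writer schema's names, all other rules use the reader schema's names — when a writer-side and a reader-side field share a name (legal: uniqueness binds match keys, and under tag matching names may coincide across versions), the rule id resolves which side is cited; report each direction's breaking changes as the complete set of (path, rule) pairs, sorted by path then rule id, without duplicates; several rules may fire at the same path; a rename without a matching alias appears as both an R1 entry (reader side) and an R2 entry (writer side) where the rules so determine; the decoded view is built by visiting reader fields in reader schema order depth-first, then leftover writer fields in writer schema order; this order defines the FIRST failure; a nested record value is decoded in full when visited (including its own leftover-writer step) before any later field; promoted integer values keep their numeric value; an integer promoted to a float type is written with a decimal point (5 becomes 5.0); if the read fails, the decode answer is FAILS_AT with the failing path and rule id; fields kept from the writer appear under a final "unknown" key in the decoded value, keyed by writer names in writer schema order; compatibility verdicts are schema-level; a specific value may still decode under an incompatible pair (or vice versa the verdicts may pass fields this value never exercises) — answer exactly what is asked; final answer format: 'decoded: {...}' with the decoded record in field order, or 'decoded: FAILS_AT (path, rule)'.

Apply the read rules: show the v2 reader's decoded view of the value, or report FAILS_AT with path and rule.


decoded: {"kind": "BLUE", "seq": null, "age": 1, "country": "beta", "unknown": {"attempts": 12}}

arrows below run writer -> reader for Ticket
decoding the Ticket value with the v2 reader:
  kind := "BLUE"
  seq := null (not supplied -> null)
  age := 1
  country := "beta"
  writer attempts: kept under "unknown"
  => decoded: {"kind": "BLUE", "seq": null, "age": 1, "country": "beta", "unknown": {"attempts": 12}}
the rest of the Ticket diff is inert for this question:
  field kind in record Ticket: optional changed to required -> changes Ticket's schema-level verdicts only — the decode of this value is the same


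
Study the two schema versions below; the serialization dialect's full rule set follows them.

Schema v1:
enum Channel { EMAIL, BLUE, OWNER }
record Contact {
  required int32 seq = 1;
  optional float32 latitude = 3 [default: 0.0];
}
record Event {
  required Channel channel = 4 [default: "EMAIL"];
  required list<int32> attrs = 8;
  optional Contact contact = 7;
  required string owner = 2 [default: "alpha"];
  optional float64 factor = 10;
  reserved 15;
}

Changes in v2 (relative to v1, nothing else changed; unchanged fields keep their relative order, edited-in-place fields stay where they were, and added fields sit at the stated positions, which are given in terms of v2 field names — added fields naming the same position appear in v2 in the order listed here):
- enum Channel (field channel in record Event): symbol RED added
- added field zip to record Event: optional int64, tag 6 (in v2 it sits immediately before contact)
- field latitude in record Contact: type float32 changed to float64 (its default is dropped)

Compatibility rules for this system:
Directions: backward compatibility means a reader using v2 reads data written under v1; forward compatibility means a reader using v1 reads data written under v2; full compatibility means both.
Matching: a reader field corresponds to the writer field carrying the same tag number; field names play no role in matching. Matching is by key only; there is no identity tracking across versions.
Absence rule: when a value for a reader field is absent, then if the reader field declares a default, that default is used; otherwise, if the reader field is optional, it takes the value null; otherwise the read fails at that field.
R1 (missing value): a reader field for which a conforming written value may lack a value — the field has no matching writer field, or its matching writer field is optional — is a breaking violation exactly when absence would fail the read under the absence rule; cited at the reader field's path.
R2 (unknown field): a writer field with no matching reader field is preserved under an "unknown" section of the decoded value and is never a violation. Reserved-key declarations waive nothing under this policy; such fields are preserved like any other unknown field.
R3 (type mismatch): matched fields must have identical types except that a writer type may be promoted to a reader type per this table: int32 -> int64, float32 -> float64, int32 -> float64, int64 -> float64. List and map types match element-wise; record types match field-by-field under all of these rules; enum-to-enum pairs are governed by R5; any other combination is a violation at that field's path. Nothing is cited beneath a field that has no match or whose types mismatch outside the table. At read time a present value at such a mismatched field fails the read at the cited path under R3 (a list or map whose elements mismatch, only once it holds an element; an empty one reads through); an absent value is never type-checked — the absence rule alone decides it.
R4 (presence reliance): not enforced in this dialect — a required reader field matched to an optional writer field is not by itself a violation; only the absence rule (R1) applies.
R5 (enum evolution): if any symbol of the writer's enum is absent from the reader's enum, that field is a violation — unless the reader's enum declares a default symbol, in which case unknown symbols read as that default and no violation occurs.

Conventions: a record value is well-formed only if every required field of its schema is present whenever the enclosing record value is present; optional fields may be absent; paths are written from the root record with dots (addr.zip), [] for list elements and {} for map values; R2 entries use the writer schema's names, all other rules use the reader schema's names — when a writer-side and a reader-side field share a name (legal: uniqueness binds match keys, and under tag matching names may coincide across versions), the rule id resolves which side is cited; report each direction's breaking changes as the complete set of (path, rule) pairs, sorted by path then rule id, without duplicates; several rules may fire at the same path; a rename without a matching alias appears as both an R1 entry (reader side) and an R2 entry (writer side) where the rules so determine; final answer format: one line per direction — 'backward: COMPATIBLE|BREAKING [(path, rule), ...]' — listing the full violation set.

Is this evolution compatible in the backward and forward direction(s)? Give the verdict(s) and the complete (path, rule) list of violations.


in Event below, arrows point writer -> reader
backward for Event (reader v2, writer v1):
  channel: paired with writer channel (Channel -> Channel; writer required)
  attrs: paired with writer attrs (list<int32> -> list<int32>; writer required)
  zip: no writer-side match
  contact: paired with writer contact (Contact -> Contact; writer optional)
  owner: paired with writer owner (string -> string; writer required)
  factor: paired with writer factor (float64 -> float64; writer optional)
  contact.seq: paired with writer contact.seq (int32 -> int32; writer required)
  contact.latitude: paired with writer contact.latitude (float32 -> float64; writer optional)
  => backward verdict for Event: COMPATIBLE, no violations
forward for Event (reader v1, writer v2):
  channel: paired with writer channel (Channel -> Channel; writer required)
  attrs: paired with writer attrs (list<int32> -> list<int32>; writer required)
  contact: paired with writer contact (Contact -> Contact; writer optional)
  owner: paired with writer owner (string -> string; writer required)
  factor: paired with writer factor (float64 -> float64; writer optional)
  writer zip: unknown to reader
  contact.seq: paired with writer contact.seq (int32 -> int32; writer required)
  contact.latitude: paired with writer contact.latitude (float64 -> float32; writer optional)
  violation R5 at channel
  violation R3 at contact.latitude
  => forward verdict for Event: BREAKING, 2 violation(s)

backward: COMPATIBLE []; forward: BREAKING [(channel, R5), (contact.latitude, R3)]


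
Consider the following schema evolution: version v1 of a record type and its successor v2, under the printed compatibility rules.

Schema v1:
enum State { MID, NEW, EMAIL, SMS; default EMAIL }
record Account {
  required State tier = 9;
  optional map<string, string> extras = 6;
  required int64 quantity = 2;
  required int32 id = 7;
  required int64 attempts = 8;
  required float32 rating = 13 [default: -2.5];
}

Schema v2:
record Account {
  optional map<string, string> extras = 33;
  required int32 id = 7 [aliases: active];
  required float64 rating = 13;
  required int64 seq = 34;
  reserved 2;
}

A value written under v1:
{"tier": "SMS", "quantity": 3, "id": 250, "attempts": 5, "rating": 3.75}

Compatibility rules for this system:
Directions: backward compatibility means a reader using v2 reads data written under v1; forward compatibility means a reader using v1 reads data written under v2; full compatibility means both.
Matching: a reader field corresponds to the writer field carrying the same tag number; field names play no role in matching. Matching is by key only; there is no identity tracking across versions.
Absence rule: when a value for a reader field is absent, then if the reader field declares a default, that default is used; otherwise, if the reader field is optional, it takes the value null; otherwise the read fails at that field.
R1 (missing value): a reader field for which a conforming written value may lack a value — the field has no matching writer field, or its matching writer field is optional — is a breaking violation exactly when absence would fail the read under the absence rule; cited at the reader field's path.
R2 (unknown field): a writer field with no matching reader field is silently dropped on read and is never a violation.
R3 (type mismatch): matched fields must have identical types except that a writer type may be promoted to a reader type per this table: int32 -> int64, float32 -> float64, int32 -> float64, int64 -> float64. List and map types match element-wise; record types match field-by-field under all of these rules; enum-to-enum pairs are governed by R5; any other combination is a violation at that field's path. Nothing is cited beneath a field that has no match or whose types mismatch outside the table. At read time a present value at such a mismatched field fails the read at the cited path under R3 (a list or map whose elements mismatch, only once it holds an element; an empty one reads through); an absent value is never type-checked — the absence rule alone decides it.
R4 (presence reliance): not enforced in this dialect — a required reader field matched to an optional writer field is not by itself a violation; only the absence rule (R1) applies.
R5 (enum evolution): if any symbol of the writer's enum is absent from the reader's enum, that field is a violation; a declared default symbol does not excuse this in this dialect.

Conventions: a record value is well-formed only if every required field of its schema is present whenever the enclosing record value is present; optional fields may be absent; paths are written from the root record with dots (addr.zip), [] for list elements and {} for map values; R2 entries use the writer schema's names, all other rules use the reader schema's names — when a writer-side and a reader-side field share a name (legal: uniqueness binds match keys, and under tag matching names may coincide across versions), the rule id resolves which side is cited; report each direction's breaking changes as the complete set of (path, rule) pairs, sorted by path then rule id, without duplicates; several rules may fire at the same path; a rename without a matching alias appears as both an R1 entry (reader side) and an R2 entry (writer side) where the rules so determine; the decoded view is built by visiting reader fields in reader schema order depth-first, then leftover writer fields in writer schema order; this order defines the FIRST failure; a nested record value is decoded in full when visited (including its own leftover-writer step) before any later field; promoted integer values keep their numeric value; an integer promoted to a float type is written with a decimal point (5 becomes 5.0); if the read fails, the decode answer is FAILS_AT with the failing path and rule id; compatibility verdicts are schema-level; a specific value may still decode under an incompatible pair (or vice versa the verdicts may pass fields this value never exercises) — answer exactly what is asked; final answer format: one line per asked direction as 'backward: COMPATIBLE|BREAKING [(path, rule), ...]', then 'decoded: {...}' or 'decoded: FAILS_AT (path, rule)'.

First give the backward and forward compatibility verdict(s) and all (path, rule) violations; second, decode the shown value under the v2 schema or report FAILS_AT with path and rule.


in Account below, arrows point writer -> reader
backward on Account — v2 reading data written by v1:
  extras: no writer match
  id <- id (int32 -> int32, writer required)
  rating <- rating (float32 -> float64, writer required)
  seq: no writer match
  tier (writer side), unknown to reader
  extras (writer side), unknown to reader
  quantity (writer side), unknown to reader
  attempts (writer side), unknown to reader
  rule R1 violated at seq
  => 1 violation(s): backward is BREAKING for Account
forward on Account — v1 reading data written by v2:
  tier: no writer match
  extras: no writer match
  quantity: no writer match
  id <- id (int32 -> int32, writer required)
  attempts: no writer match
  rating <- rating (float64 -> float32, writer required)
  extras (writer side), unknown to reader
  seq (writer side), unknown to reader
  rule R1 violated at attempts
  rule R1 violated at quantity
  rule R3 violated at rating
  rule R1 violated at tier
  => 4 violation(s): forward is BREAKING for Account
decode (reader v2):
  extras := null (absent, optional -> null)
  id := 250
  rating := 3.75 (float32 -> float64)
  read fails at seq under R1 (no fill)
  => FAILS_AT (seq, R1)

backward: BREAKING [(seq, R1)]; forward: BREAKING [(attempts, R1), (quantity, R1), (rating, R3), (tier, R1)]; decoded: FAILS_AT (seq, R1)


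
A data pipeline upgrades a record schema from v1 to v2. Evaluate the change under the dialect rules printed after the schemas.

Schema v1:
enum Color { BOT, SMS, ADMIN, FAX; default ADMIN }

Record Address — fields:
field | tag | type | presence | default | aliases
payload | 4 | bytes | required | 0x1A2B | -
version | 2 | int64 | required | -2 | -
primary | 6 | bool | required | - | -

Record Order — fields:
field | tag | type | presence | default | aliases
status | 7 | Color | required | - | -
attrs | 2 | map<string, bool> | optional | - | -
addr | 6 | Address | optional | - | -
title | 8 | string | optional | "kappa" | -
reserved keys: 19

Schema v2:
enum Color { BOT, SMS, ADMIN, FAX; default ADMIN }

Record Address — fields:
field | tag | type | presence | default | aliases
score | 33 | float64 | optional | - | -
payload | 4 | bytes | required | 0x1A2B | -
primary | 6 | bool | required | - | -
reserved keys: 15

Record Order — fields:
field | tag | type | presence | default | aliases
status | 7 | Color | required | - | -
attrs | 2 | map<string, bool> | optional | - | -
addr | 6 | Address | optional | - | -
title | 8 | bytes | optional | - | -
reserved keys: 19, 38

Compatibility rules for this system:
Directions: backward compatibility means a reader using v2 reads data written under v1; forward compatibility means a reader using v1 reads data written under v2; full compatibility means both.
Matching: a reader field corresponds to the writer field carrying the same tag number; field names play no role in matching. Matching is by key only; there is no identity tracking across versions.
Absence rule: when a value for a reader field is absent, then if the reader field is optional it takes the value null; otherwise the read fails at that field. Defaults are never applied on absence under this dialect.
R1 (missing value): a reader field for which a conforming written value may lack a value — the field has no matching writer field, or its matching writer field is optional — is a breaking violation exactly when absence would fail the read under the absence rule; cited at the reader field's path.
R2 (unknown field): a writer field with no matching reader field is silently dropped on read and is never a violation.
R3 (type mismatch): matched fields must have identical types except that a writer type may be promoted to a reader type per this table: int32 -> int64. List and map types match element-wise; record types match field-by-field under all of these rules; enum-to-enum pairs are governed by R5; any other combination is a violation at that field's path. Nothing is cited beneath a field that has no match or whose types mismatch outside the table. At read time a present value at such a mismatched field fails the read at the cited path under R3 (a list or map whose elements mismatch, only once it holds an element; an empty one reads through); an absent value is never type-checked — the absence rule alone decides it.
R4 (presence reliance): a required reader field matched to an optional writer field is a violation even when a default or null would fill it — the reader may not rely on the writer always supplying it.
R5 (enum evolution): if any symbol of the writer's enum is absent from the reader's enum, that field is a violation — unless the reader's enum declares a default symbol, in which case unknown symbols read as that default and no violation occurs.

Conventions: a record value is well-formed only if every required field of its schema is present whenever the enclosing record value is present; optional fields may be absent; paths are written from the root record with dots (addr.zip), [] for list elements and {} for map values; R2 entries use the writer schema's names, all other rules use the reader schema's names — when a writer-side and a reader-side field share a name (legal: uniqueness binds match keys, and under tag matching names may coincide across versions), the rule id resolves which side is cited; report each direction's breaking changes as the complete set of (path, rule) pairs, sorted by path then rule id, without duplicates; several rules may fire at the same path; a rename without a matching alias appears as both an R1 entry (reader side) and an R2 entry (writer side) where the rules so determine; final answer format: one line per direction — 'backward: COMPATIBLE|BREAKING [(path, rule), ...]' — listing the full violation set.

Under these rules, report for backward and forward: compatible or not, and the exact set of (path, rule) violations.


in Order below, arrows point writer -> reader
backward pass over Order, reader schema v2, writer schema v1:
  Color -> Color, writer required: status aligns to status
  map<string, bool> -> map<string, bool>, writer optional: attrs aligns to attrs
  Address -> Address, writer optional: addr aligns to addr
  string -> bytes, writer optional: title aligns to title
  no writer field matches reader addr.score
  bytes -> bytes, writer required: addr.payload aligns to addr.payload
  bool -> bool, writer required: addr.primary aligns to addr.primary
  writer field addr.version has no reader counterpart
  breaking: (title, R3)
  => backward verdict for Order: BREAKING, 1 violation(s)
forward pass over Order, reader schema v1, writer schema v2:
  Color -> Color, writer required: status aligns to status
  map<string, bool> -> map<string, bool>, writer optional: attrs aligns to attrs
  Address -> Address, writer optional: addr aligns to addr
  bytes -> string, writer optional: title aligns to title
  bytes -> bytes, writer required: addr.payload aligns to addr.payload
  no writer field matches reader addr.version
  bool -> bool, writer required: addr.primary aligns to addr.primary
  writer field addr.score has no reader counterpart
  breaking: (addr.version, R1)
  breaking: (title, R3)
  => forward verdict for Order: BREAKING, 2 violation(s)

backward: BREAKING [(title, R3)]; forward: BREAKING [(addr.version, R1), (title, R3)]


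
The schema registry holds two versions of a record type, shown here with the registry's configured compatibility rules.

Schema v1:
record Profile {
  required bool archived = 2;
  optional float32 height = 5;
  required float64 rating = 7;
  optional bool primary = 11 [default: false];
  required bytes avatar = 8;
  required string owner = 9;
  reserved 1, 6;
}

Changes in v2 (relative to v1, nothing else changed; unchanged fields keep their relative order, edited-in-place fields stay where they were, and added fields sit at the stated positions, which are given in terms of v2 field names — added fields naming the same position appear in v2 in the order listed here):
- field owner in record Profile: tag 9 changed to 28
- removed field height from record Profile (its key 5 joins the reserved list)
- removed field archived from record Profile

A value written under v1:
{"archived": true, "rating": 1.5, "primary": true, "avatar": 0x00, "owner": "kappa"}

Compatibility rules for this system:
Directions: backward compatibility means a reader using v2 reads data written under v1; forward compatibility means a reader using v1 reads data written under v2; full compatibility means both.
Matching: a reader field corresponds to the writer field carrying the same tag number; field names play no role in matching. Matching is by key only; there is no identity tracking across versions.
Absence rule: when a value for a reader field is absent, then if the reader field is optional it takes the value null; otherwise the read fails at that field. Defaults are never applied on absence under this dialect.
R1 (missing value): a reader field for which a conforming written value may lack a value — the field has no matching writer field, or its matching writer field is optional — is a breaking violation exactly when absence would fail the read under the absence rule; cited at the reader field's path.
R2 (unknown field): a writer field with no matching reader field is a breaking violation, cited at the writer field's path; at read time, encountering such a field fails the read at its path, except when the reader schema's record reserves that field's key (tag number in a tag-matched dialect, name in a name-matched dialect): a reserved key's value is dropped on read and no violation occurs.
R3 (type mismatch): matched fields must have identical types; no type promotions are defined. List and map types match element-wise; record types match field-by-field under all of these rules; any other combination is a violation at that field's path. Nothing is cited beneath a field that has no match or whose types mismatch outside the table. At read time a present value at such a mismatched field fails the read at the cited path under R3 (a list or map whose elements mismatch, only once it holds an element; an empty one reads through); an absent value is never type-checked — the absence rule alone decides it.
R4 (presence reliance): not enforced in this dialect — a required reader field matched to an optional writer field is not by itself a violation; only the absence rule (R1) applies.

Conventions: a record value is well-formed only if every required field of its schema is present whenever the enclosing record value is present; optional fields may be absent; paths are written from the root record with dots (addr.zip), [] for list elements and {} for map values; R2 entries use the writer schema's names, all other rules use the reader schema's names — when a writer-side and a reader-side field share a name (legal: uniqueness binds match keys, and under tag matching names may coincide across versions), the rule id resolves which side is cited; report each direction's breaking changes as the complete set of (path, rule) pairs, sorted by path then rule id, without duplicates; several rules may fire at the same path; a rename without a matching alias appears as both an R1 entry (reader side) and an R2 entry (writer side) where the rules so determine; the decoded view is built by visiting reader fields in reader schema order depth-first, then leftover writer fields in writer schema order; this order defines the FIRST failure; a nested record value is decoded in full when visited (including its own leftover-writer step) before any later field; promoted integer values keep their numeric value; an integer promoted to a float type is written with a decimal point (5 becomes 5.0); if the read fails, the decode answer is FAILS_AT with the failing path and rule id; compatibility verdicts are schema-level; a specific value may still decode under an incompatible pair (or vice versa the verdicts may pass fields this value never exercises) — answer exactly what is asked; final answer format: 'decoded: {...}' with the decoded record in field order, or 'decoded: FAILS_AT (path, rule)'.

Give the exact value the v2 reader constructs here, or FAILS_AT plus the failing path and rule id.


the writer's type comes first in each Profile pair
migrating the Profile value to v2:
  rating := 1.5
  primary := true
  avatar := 0x00
  read fails at owner under R1 (no fill)
  => FAILS_AT (owner, R1)
ruling out the remaining Profile differences:
  removed field height from record Profile (its key 5 joins the reserved list) -> triggers nothing under the printed rules; the Profile answer is the same either way
  removed field archived from record Profile -> affects the rule determinations only; this particular Profile value decodes identically

decoded: FAILS_AT (owner, R1)


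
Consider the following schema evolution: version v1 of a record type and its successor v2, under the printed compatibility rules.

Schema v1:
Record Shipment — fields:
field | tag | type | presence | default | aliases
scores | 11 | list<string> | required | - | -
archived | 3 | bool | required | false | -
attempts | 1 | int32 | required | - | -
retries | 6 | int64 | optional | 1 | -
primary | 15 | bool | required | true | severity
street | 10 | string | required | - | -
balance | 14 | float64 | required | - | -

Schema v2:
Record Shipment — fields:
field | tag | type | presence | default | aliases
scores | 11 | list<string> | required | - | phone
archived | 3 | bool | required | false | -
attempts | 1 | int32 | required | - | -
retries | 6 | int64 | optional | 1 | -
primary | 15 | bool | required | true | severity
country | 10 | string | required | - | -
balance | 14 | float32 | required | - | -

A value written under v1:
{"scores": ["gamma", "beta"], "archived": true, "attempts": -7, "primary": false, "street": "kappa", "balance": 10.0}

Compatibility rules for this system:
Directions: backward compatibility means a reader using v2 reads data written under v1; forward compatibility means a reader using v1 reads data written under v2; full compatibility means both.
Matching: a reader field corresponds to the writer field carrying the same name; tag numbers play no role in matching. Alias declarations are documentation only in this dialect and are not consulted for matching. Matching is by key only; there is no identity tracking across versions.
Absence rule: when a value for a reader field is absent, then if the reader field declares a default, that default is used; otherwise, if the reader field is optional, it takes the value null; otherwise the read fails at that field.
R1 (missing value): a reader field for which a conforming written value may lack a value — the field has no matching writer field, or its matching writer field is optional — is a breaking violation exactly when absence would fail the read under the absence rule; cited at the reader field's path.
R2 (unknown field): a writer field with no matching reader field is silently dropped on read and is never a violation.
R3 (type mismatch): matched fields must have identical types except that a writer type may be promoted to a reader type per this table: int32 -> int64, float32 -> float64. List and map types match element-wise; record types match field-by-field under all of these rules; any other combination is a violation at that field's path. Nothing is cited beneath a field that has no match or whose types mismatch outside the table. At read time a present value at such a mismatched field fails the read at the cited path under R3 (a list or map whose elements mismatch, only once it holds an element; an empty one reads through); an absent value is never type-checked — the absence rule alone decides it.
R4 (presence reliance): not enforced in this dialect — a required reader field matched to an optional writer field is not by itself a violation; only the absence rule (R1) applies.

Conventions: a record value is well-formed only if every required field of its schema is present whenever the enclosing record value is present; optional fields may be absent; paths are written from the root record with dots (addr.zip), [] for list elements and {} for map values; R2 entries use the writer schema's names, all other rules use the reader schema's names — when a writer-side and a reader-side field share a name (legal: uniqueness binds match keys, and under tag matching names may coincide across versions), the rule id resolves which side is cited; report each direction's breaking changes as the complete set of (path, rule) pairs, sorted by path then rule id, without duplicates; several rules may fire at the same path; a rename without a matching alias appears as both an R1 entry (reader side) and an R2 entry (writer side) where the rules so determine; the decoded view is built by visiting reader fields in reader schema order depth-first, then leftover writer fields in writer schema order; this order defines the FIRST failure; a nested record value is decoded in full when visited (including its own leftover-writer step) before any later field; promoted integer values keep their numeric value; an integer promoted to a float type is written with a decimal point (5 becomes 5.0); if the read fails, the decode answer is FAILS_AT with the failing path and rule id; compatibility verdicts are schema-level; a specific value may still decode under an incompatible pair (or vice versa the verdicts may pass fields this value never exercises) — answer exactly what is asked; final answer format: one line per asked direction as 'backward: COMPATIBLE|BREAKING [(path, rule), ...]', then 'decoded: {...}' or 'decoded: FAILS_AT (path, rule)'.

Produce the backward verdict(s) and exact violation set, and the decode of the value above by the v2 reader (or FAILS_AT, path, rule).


arrows below run writer -> reader for Shipment
checking backward for Shipment: reader v2 against writer v1:
  scores: paired with writer scores (list<string> -> list<string>; writer required)
  archived: paired with writer archived (bool -> bool; writer required)
  attempts: paired with writer attempts (int32 -> int32; writer required)
  retries: paired with writer retries (int64 -> int64; writer optional)
  primary: paired with writer primary (bool -> bool; writer required)
  no writer field matches reader country
  balance: paired with writer balance (float64 -> float32; writer required)
  street (writer side), unknown to reader
  rule R3 violated at balance
  rule R1 violated at country
  => backward verdict for Shipment: BREAKING, 2 violation(s)
decode walk for Shipment under reader schema v2:
  scores := ["gamma", "beta"]
  archived := true
  attempts := -7
  retries := 1 (no value, default fills)
  primary := false
  read fails at country under R1 (no fill)
  => FAILS_AT (country, R1)

backward: BREAKING [(balance, R3), (country, R1)]; decoded: FAILS_AT (country, R1)
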